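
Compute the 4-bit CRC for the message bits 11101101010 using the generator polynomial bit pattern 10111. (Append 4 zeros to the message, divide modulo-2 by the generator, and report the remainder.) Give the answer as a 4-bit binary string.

Append 4 zeros: 111011010100000. Divide by 10111 (XOR where the leading bit is 1):
  pos 0: 11101 XOR 10111 = 01010
  pos 1: 10101 XOR 10111 = 00010
  pos 4: 10010 XOR 10111 = 00101
  pos 6: 10110 XOR 10111 = 00001
  pos 10: 10000 XOR 10111 = 00111
Remainder (last 4 bits) = 0111. This is the CRC / FCS.

0111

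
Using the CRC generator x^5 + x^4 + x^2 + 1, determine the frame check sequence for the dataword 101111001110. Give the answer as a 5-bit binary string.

00101

Append 5 zeros: 10111100111000000. Divide by 110101 (XOR where the leading bit is 1):
  pos 0: 101111 XOR 110101 = 011010
  pos 1: 110100 XOR 110101 = 000001
  pos 6: 101110 XOR 110101 = 011011
  pos 7: 110110 XOR 110101 = 000011
  pos 11: 110000 XOR 110101 = 000101
Remainder (last 5 bits) = 00101. This is the CRC / FCS.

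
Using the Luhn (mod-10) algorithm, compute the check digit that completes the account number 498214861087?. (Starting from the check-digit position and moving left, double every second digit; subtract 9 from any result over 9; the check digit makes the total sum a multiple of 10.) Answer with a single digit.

1

Partial digits right→left: 7 8 0 1 6 8 4 1 2 8 9 4
Double every second digit counting from the check-digit position (so the 1st, 3rd, 5th, ... of the partial from the right).
  doubled (with −9 where >9): 5 0 3 8 4 9 → sum 29
  kept as-is: 8 1 8 1 8 4 → sum 30
Total = 29 + 30 = 59.
Check digit = (10 − (59 mod 10)) mod 10 = 1.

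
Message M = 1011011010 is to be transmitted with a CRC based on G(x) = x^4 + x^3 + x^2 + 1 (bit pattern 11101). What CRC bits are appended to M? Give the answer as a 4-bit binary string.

Append 4 zeros: 10110110100000. Divide by 11101 (XOR where the leading bit is 1):
  pos 0: 10110 XOR 11101 = 01011
  pos 1: 10111 XOR 11101 = 01010
  pos 2: 10101 XOR 11101 = 01000
  pos 3: 10000 XOR 11101 = 01101
  pos 4: 11011 XOR 11101 = 00110
  pos 6: 11000 XOR 11101 = 00101
  pos 8: 10100 XOR 11101 = 01001
  pos 9: 10010 XOR 11101 = 01111
Remainder (last 4 bits) = 1111. This is the CRC / FCS.

1111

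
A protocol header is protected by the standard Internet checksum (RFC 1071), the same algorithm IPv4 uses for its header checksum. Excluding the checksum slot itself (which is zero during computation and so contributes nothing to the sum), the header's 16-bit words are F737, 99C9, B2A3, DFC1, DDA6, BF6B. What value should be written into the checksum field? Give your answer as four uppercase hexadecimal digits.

3F86

One's-complement addition (fold any carry out of bit 15 back into bit 0):
  0xF737 + 0x99C9 = 0x19100 → wrap carry → 0x9101
  0x9101 + 0xB2A3 = 0x143A4 → wrap carry → 0x43A5
  0x43A5 + 0xDFC1 = 0x12366 → wrap carry → 0x2367
  0x2367 + 0xDDA6 = 0x1010D → wrap carry → 0x010E
  0x010E + 0xBF6B = 0x0C079
One's-complement sum = 0xC079.
Checksum = ~0xC079 & 0xFFFF = 0x3F86.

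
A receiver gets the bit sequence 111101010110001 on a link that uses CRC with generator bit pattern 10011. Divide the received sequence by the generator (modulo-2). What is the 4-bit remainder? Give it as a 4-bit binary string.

0000

Modulo-2 division of 111101010110001 by 10011:
  pos 0: 11110 XOR 10011 = 01101
  pos 1: 11011 XOR 10011 = 01000
  pos 2: 10000 XOR 10011 = 00011
  pos 5: 11101 XOR 10011 = 01110
  pos 6: 11101 XOR 10011 = 01110
  pos 7: 11100 XOR 10011 = 01111
  pos 8: 11110 XOR 10011 = 01101
  pos 9: 11010 XOR 10011 = 01001
  pos 10: 10011 XOR 10011 = 00000
Remainder = 0000 (zero — the frame passes the CRC check).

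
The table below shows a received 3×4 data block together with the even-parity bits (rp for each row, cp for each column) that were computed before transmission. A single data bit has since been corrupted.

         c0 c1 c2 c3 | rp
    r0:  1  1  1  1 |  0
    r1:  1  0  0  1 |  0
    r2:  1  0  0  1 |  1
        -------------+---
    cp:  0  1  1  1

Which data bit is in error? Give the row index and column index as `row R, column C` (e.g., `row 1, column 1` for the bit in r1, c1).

Recompute each row's even parity and compare to rp:
  r0: data parity 0, sent rp 0 → ok
  r1: data parity 0, sent rp 0 → ok
  r2: data parity 0, sent rp 1 → mismatch
Recompute each column's even parity and compare to cp:
  c0: data parity 1, sent cp 0 → mismatch
  c1: data parity 1, sent cp 1 → ok
  c2: data parity 1, sent cp 1 → ok
  c3: data parity 1, sent cp 1 → ok
Exactly one row (r2) and one column (c0) fail → the flipped bit is at their intersection.

row 2, column 0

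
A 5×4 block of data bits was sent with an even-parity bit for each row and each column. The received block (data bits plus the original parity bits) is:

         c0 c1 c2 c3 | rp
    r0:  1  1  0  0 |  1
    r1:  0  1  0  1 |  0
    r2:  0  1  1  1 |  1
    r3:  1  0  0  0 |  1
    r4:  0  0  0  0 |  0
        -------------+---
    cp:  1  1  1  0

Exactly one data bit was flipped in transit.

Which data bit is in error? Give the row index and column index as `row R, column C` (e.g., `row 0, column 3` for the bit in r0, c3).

Recompute each row's even parity and compare to rp:
  r0: data parity 0, sent rp 1 → mismatch
  r1: data parity 0, sent rp 0 → ok
  r2: data parity 1, sent rp 1 → ok
  r3: data parity 1, sent rp 1 → ok
  r4: data parity 0, sent rp 0 → ok
Recompute each column's even parity and compare to cp:
  c0: data parity 0, sent cp 1 → mismatch
  c1: data parity 1, sent cp 1 → ok
  c2: data parity 1, sent cp 1 → ok
  c3: data parity 0, sent cp 0 → ok
Exactly one row (r0) and one column (c0) fail → the flipped bit is at their intersection.

row 0, column 0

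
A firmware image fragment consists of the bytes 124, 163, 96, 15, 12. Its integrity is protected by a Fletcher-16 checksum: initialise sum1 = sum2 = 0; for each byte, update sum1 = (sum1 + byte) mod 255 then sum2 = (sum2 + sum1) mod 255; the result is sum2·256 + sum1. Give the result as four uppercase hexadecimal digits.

489B

Running sums (mod 255):
  after byte 0 (124): sum1=124, sum2=124
  after byte 1 (163): sum1=32, sum2=156
  after byte 2 (96): sum1=128, sum2=29
  after byte 3 (15): sum1=143, sum2=172
  after byte 4 (12): sum1=155, sum2=72
Checksum = sum2·256 + sum1 = 72·256 + 155 = 18587 = 0x489B.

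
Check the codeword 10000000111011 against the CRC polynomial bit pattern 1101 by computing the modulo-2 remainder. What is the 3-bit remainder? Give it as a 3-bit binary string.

Modulo-2 division of 10000000111011 by 1101:
  pos 0: 1000 XOR 1101 = 0101
  pos 1: 1010 XOR 1101 = 0111
  pos 2: 1110 XOR 1101 = 0011
  pos 4: 1100 XOR 1101 = 0001
  pos 7: 1111 XOR 1101 = 0010
  pos 9: 1001 XOR 1101 = 0100
  pos 10: 1001 XOR 1101 = 0100
Remainder = 100 (nonzero — an error is detected).

100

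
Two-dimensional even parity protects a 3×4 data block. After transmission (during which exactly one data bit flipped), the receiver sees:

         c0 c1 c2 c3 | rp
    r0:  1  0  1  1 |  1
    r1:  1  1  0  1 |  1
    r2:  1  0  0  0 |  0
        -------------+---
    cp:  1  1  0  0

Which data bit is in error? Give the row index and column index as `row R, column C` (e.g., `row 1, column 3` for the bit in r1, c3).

Recompute each row's even parity and compare to rp:
  r0: data parity 1, sent rp 1 → ok
  r1: data parity 1, sent rp 1 → ok
  r2: data parity 1, sent rp 0 → mismatch
Recompute each column's even parity and compare to cp:
  c0: data parity 1, sent cp 1 → ok
  c1: data parity 1, sent cp 1 → ok
  c2: data parity 1, sent cp 0 → mismatch
  c3: data parity 0, sent cp 0 → ok
Exactly one row (r2) and one column (c2) fail → the flipped bit is at their intersection.

row 2, column 2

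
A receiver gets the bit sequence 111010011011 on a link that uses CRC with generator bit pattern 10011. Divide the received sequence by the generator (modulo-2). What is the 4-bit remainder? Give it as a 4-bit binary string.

Modulo-2 division of 111010011011 by 10011:
  pos 0: 11101 XOR 10011 = 01110
  pos 1: 11100 XOR 10011 = 01111
  pos 2: 11110 XOR 10011 = 01101
  pos 3: 11011 XOR 10011 = 01000
  pos 4: 10001 XOR 10011 = 00010
  pos 7: 10011 XOR 10011 = 00000
Remainder = 0000 (zero — the frame passes the CRC check).

0000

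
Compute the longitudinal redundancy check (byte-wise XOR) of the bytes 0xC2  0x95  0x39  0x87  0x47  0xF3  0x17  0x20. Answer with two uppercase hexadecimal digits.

6A

XOR the bytes together:
  start with 0xC2
  0xC2 ⊕ 0x95 = 0x57
  0x57 ⊕ 0x39 = 0x6E
  0x6E ⊕ 0x87 = 0xE9
  0xE9 ⊕ 0x47 = 0xAE
  0xAE ⊕ 0xF3 = 0x5D
  0x5D ⊕ 0x17 = 0x4A
  0x4A ⊕ 0x20 = 0x6A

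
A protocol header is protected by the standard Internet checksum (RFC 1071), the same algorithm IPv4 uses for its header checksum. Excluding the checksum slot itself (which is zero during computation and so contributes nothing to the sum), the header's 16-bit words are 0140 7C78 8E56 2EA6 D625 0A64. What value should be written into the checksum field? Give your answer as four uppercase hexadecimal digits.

One's-complement addition (fold any carry out of bit 15 back into bit 0):
  0x0140 + 0x7C78 = 0x07DB8
  0x7DB8 + 0x8E56 = 0x10C0E → wrap carry → 0x0C0F
  0x0C0F + 0x2EA6 = 0x03AB5
  0x3AB5 + 0xD625 = 0x110DA → wrap carry → 0x10DB
  0x10DB + 0x0A64 = 0x01B3F
One's-complement sum = 0x1B3F.
Checksum = ~0x1B3F & 0xFFFF = 0xE4C0.

E4C0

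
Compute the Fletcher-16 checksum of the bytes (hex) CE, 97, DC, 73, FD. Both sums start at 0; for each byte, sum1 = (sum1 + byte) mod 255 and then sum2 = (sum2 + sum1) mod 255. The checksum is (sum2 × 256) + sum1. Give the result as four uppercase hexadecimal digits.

Running sums (mod 255):
  after byte 0 (CE): sum1=206, sum2=206
  after byte 1 (97): sum1=102, sum2=53
  after byte 2 (DC): sum1=67, sum2=120
  after byte 3 (73): sum1=182, sum2=47
  after byte 4 (FD): sum1=180, sum2=227
Checksum = sum2·256 + sum1 = 227·256 + 180 = 58292 = 0xE3B4.

E3B4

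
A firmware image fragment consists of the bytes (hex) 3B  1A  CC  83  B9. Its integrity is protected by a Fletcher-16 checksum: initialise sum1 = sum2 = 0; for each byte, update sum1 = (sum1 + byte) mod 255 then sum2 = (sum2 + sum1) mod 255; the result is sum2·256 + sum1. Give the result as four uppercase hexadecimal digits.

Running sums (mod 255):
  after byte 0 (3B): sum1=59, sum2=59
  after byte 1 (1A): sum1=85, sum2=144
  after byte 2 (CC): sum1=34, sum2=178
  after byte 3 (83): sum1=165, sum2=88
  after byte 4 (B9): sum1=95, sum2=183
Checksum = sum2·256 + sum1 = 183·256 + 95 = 46943 = 0xB75F.

B75F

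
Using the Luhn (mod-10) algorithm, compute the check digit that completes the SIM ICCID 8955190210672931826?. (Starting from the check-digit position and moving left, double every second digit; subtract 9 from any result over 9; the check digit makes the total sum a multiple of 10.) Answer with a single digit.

1

Partial digits right→left: 6 2 8 1 3 9 2 7 6 0 1 2 0 9 1 5 5 9 8
Double every second digit counting from the check-digit position (so the 1st, 3rd, 5th, ... of the partial from the right).
  doubled (with −9 where >9): 3 7 6 4 3 2 0 2 1 7 → sum 35
  kept as-is: 2 1 9 7 0 2 9 5 9 → sum 44
Total = 35 + 44 = 79.
Check digit = (10 − (79 mod 10)) mod 10 = 1.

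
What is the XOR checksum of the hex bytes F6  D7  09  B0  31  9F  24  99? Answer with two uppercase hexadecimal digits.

XOR the bytes together:
  start with 0xF6
  0xF6 ⊕ 0xD7 = 0x21
  0x21 ⊕ 0x09 = 0x28
  0x28 ⊕ 0xB0 = 0x98
  0x98 ⊕ 0x31 = 0xA9
  0xA9 ⊕ 0x9F = 0x36
  0x36 ⊕ 0x24 = 0x12
  0x12 ⊕ 0x99 = 0x8B

8B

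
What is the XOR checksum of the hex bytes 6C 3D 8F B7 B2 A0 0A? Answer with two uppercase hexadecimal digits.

71

XOR the bytes together:
  start with 0x6C
  0x6C ⊕ 0x3D = 0x51
  0x51 ⊕ 0x8F = 0xDE
  0xDE ⊕ 0xB7 = 0x69
  0x69 ⊕ 0xB2 = 0xDB
  0xDB ⊕ 0xA0 = 0x7B
  0x7B ⊕ 0x0A = 0x71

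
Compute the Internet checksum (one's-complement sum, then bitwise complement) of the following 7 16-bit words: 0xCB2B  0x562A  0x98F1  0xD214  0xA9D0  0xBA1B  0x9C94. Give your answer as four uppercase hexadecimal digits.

7322

One's-complement addition (fold any carry out of bit 15 back into bit 0):
  0xCB2B + 0x562A = 0x12155 → wrap carry → 0x2156
  0x2156 + 0x98F1 = 0x0BA47
  0xBA47 + 0xD214 = 0x18C5B → wrap carry → 0x8C5C
  0x8C5C + 0xA9D0 = 0x1362C → wrap carry → 0x362D
  0x362D + 0xBA1B = 0x0F048
  0xF048 + 0x9C94 = 0x18CDC → wrap carry → 0x8CDD
One's-complement sum = 0x8CDD.
Checksum = ~0x8CDD & 0xFFFF = 0x7322.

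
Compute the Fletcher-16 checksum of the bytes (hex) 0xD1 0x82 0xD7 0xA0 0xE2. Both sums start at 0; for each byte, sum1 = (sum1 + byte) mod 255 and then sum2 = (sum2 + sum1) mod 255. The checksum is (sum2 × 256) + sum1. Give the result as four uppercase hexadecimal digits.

Running sums (mod 255):
  after byte 0 (0xD1): sum1=209, sum2=209
  after byte 1 (0x82): sum1=84, sum2=38
  after byte 2 (0xD7): sum1=44, sum2=82
  after byte 3 (0xA0): sum1=204, sum2=31
  after byte 4 (0xE2): sum1=175, sum2=206
Checksum = sum2·256 + sum1 = 206·256 + 175 = 52911 = 0xCEAF.

CEAF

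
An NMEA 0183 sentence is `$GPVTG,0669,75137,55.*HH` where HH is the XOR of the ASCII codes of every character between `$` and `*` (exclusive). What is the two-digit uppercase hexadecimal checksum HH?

XOR the ASCII codes of the payload characters:
  'G' = 0x47 → acc = 0x47
  'P' = 0x50 → acc = 0x17
  'V' = 0x56 → acc = 0x41
  'T' = 0x54 → acc = 0x15
  'G' = 0x47 → acc = 0x52
  ',' = 0x2C → acc = 0x7E
  '0' = 0x30 → acc = 0x4E
  '6' = 0x36 → acc = 0x78
  '6' = 0x36 → acc = 0x4E
  '9' = 0x39 → acc = 0x77
  ',' = 0x2C → acc = 0x5B
  '7' = 0x37 → acc = 0x6C
  '5' = 0x35 → acc = 0x59
  '1' = 0x31 → acc = 0x68
  '3' = 0x33 → acc = 0x5B
  '7' = 0x37 → acc = 0x6C
  ',' = 0x2C → acc = 0x40
  '5' = 0x35 → acc = 0x75
  '5' = 0x35 → acc = 0x40
  '.' = 0x2E → acc = 0x6E
Checksum = 0x6E.

6E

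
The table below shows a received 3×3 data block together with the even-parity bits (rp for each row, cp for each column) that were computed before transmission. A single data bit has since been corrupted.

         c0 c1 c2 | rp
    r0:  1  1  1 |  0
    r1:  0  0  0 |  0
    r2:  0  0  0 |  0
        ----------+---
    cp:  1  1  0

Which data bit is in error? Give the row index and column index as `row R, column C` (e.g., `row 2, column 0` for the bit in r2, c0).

row 0, column 2

Recompute each row's even parity and compare to rp:
  r0: data parity 1, sent rp 0 → mismatch
  r1: data parity 0, sent rp 0 → ok
  r2: data parity 0, sent rp 0 → ok
Recompute each column's even parity and compare to cp:
  c0: data parity 1, sent cp 1 → ok
  c1: data parity 1, sent cp 1 → ok
  c2: data parity 1, sent cp 0 → mismatch
Exactly one row (r0) and one column (c2) fail → the flipped bit is at their intersection.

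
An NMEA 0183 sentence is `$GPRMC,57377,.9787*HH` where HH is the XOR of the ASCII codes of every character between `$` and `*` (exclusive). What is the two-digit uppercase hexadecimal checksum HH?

XOR the ASCII codes of the payload characters:
  'G' = 0x47 → acc = 0x47
  'P' = 0x50 → acc = 0x17
  'R' = 0x52 → acc = 0x45
  'M' = 0x4D → acc = 0x08
  'C' = 0x43 → acc = 0x4B
  ',' = 0x2C → acc = 0x67
  '5' = 0x35 → acc = 0x52
  '7' = 0x37 → acc = 0x65
  '3' = 0x33 → acc = 0x56
  '7' = 0x37 → acc = 0x61
  '7' = 0x37 → acc = 0x56
  ',' = 0x2C → acc = 0x7A
  '.' = 0x2E → acc = 0x54
  '9' = 0x39 → acc = 0x6D
  '7' = 0x37 → acc = 0x5A
  '8' = 0x38 → acc = 0x62
  '7' = 0x37 → acc = 0x55
Checksum = 0x55.

55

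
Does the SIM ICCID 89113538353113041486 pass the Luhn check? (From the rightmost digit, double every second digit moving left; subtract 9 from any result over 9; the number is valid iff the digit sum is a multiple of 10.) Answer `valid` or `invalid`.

valid

From the right, keep odd positions and double even positions (subtract 9 from any doubled value over 9):
  doubled (positions 2,4,...): 7 2 0 2 6 6 6 6 2 7 → sum 44
  kept (positions 1,3,...): 6 4 4 3 1 5 8 5 1 9 → sum 46
Total = 90.
90 mod 10 = 0, so the number is valid.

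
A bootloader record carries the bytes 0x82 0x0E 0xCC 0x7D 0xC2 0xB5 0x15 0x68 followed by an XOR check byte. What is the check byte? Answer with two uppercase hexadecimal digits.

37

XOR the bytes together:
  start with 0x82
  0x82 ⊕ 0x0E = 0x8C
  0x8C ⊕ 0xCC = 0x40
  0x40 ⊕ 0x7D = 0x3D
  0x3D ⊕ 0xC2 = 0xFF
  0xFF ⊕ 0xB5 = 0x4A
  0x4A ⊕ 0x15 = 0x5F
  0x5F ⊕ 0x68 = 0x37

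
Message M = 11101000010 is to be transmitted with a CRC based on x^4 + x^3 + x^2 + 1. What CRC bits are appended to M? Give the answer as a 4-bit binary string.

Append 4 zeros: 111010000100000. Divide by 11101 (XOR where the leading bit is 1):
  pos 0: 11101 XOR 11101 = 00000
  pos 9: 10000 XOR 11101 = 01101
  pos 10: 11010 XOR 11101 = 00111
Remainder (last 4 bits) = 0111. This is the CRC / FCS.

0111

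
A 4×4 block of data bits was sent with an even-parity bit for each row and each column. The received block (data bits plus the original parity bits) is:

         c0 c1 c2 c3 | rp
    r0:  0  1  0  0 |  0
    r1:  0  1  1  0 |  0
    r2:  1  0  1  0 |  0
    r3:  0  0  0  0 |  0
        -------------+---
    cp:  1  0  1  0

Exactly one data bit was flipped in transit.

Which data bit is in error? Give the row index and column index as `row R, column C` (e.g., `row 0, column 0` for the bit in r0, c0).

Recompute each row's even parity and compare to rp:
  r0: data parity 1, sent rp 0 → mismatch
  r1: data parity 0, sent rp 0 → ok
  r2: data parity 0, sent rp 0 → ok
  r3: data parity 0, sent rp 0 → ok
Recompute each column's even parity and compare to cp:
  c0: data parity 1, sent cp 1 → ok
  c1: data parity 0, sent cp 0 → ok
  c2: data parity 0, sent cp 1 → mismatch
  c3: data parity 0, sent cp 0 → ok
Exactly one row (r0) and one column (c2) fail → the flipped bit is at their intersection.

row 0, column 2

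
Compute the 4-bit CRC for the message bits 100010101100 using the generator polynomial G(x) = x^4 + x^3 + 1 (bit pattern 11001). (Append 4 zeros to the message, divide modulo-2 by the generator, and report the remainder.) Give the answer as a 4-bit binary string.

0001

Append 4 zeros: 1000101011000000. Divide by 11001 (XOR where the leading bit is 1):
  pos 0: 10001 XOR 11001 = 01000
  pos 1: 10000 XOR 11001 = 01001
  pos 2: 10011 XOR 11001 = 01010
  pos 3: 10100 XOR 11001 = 01101
  pos 4: 11011 XOR 11001 = 00010
  pos 7: 10100 XOR 11001 = 01101
  pos 8: 11010 XOR 11001 = 00011
  pos 11: 11000 XOR 11001 = 00001
Remainder (last 4 bits) = 0001. This is the CRC / FCS.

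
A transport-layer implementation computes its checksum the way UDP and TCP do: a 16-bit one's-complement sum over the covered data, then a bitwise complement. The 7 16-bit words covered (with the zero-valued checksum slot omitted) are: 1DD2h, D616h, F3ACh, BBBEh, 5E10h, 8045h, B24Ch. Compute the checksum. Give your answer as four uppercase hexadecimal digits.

One's-complement addition (fold any carry out of bit 15 back into bit 0):
  0x1DD2 + 0xD616 = 0x0F3E8
  0xF3E8 + 0xF3AC = 0x1E794 → wrap carry → 0xE795
  0xE795 + 0xBBBE = 0x1A353 → wrap carry → 0xA354
  0xA354 + 0x5E10 = 0x10164 → wrap carry → 0x0165
  0x0165 + 0x8045 = 0x081AA
  0x81AA + 0xB24C = 0x133F6 → wrap carry → 0x33F7
One's-complement sum = 0x33F7.
Checksum = ~0x33F7 & 0xFFFF = 0xCC08.

CC08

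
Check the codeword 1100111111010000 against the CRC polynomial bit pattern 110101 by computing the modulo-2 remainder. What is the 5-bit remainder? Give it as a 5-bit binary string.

Modulo-2 division of 1100111111010000 by 110101:
  pos 0: 110011 XOR 110101 = 000110
  pos 3: 110111 XOR 110101 = 000010
  pos 7: 101010 XOR 110101 = 011111
  pos 8: 111110 XOR 110101 = 001011
  pos 10: 101100 XOR 110101 = 011001
Remainder = 11001 (nonzero — an error is detected).

11001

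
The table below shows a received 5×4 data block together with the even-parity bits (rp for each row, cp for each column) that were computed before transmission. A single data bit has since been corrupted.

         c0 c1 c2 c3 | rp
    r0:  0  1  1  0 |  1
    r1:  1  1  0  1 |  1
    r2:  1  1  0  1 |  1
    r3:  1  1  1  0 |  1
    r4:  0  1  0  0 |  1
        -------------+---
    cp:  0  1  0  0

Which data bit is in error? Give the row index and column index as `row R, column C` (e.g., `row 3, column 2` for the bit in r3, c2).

Recompute each row's even parity and compare to rp:
  r0: data parity 0, sent rp 1 → mismatch
  r1: data parity 1, sent rp 1 → ok
  r2: data parity 1, sent rp 1 → ok
  r3: data parity 1, sent rp 1 → ok
  r4: data parity 1, sent rp 1 → ok
Recompute each column's even parity and compare to cp:
  c0: data parity 1, sent cp 0 → mismatch
  c1: data parity 1, sent cp 1 → ok
  c2: data parity 0, sent cp 0 → ok
  c3: data parity 0, sent cp 0 → ok
Exactly one row (r0) and one column (c0) fail → the flipped bit is at their intersection.

row 0, column 0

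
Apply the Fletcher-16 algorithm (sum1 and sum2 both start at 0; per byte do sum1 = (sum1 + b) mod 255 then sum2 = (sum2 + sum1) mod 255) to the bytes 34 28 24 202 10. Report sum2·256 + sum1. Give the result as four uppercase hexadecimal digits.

Running sums (mod 255):
  after byte 0 (34): sum1=34, sum2=34
  after byte 1 (28): sum1=62, sum2=96
  after byte 2 (24): sum1=86, sum2=182
  after byte 3 (202): sum1=33, sum2=215
  after byte 4 (10): sum1=43, sum2=3
Checksum = sum2·256 + sum1 = 3·256 + 43 = 811 = 0x032B.

032B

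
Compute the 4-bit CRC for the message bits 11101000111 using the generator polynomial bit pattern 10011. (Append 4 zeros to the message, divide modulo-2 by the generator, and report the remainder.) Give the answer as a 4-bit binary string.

Append 4 zeros: 111010001110000. Divide by 10011 (XOR where the leading bit is 1):
  pos 0: 11101 XOR 10011 = 01110
  pos 1: 11100 XOR 10011 = 01111
  pos 2: 11110 XOR 10011 = 01101
  pos 3: 11010 XOR 10011 = 01001
  pos 4: 10011 XOR 10011 = 00000
  pos 9: 11000 XOR 10011 = 01011
  pos 10: 10110 XOR 10011 = 00101
Remainder (last 4 bits) = 0101. This is the CRC / FCS.

0101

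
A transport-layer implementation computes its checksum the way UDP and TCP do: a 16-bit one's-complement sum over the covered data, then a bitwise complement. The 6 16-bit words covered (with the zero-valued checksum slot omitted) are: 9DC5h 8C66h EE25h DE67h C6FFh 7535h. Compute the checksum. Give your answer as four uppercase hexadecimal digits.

One's-complement addition (fold any carry out of bit 15 back into bit 0):
  0x9DC5 + 0x8C66 = 0x12A2B → wrap carry → 0x2A2C
  0x2A2C + 0xEE25 = 0x11851 → wrap carry → 0x1852
  0x1852 + 0xDE67 = 0x0F6B9
  0xF6B9 + 0xC6FF = 0x1BDB8 → wrap carry → 0xBDB9
  0xBDB9 + 0x7535 = 0x132EE → wrap carry → 0x32EF
One's-complement sum = 0x32EF.
Checksum = ~0x32EF & 0xFFFF = 0xCD10.

CD10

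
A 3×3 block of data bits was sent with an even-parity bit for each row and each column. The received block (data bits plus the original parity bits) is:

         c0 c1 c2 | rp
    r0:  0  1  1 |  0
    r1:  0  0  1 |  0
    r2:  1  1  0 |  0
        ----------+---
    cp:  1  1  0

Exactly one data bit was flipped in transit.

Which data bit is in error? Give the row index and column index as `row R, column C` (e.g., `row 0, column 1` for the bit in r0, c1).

row 1, column 1

Recompute each row's even parity and compare to rp:
  r0: data parity 0, sent rp 0 → ok
  r1: data parity 1, sent rp 0 → mismatch
  r2: data parity 0, sent rp 0 → ok
Recompute each column's even parity and compare to cp:
  c0: data parity 1, sent cp 1 → ok
  c1: data parity 0, sent cp 1 → mismatch
  c2: data parity 0, sent cp 0 → ok
Exactly one row (r1) and one column (c1) fail → the flipped bit is at their intersection.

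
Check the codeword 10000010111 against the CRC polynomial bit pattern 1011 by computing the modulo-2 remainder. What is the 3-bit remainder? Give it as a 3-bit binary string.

Modulo-2 division of 10000010111 by 1011:
  pos 0: 1000 XOR 1011 = 0011
  pos 2: 1100 XOR 1011 = 0111
  pos 3: 1111 XOR 1011 = 0100
  pos 4: 1000 XOR 1011 = 0011
  pos 6: 1111 XOR 1011 = 0100
  pos 7: 1001 XOR 1011 = 0010
Remainder = 010 (nonzero — an error is detected).

010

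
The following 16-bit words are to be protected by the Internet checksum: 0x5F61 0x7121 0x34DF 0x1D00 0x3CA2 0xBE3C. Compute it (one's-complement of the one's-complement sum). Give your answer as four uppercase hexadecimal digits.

One's-complement addition (fold any carry out of bit 15 back into bit 0):
  0x5F61 + 0x7121 = 0x0D082
  0xD082 + 0x34DF = 0x10561 → wrap carry → 0x0562
  0x0562 + 0x1D00 = 0x02262
  0x2262 + 0x3CA2 = 0x05F04
  0x5F04 + 0xBE3C = 0x11D40 → wrap carry → 0x1D41
One's-complement sum = 0x1D41.
Checksum = ~0x1D41 & 0xFFFF = 0xE2BE.

E2BE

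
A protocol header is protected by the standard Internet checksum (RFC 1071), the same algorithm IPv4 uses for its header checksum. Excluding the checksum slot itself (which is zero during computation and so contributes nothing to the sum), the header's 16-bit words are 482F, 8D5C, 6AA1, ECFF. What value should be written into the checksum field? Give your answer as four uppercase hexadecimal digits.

One's-complement addition (fold any carry out of bit 15 back into bit 0):
  0x482F + 0x8D5C = 0x0D58B
  0xD58B + 0x6AA1 = 0x1402C → wrap carry → 0x402D
  0x402D + 0xECFF = 0x12D2C → wrap carry → 0x2D2D
One's-complement sum = 0x2D2D.
Checksum = ~0x2D2D & 0xFFFF = 0xD2D2.

D2D2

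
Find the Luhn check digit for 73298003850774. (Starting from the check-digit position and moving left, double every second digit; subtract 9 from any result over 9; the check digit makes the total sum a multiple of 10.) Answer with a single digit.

Partial digits right→left: 4 7 7 0 5 8 3 0 0 8 9 2 3 7
Double every second digit counting from the check-digit position (so the 1st, 3rd, 5th, ... of the partial from the right).
  doubled (with −9 where >9): 8 5 1 6 0 9 6 → sum 35
  kept as-is: 7 0 8 0 8 2 7 → sum 32
Total = 35 + 32 = 67.
Check digit = (10 − (67 mod 10)) mod 10 = 3.

3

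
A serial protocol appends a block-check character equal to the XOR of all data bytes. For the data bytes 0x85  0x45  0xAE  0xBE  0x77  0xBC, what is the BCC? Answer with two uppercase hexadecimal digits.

XOR the bytes together:
  start with 0x85
  0x85 ⊕ 0x45 = 0xC0
  0xC0 ⊕ 0xAE = 0x6E
  0x6E ⊕ 0xBE = 0xD0
  0xD0 ⊕ 0x77 = 0xA7
  0xA7 ⊕ 0xBC = 0x1B

1B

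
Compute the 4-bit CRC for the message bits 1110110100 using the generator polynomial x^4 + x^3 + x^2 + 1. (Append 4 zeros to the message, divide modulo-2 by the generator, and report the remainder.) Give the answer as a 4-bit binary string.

1100

Append 4 zeros: 11101101000000. Divide by 11101 (XOR where the leading bit is 1):
  pos 0: 11101 XOR 11101 = 00000
  pos 5: 10100 XOR 11101 = 01001
  pos 6: 10010 XOR 11101 = 01111
  pos 7: 11110 XOR 11101 = 00011
Remainder (last 4 bits) = 1100. This is the CRC / FCS.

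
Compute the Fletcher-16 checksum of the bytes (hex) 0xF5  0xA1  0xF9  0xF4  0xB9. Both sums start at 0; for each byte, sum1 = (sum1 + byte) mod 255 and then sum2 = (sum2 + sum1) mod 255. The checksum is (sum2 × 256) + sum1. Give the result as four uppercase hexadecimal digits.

Running sums (mod 255):
  after byte 0 (0xF5): sum1=245, sum2=245
  after byte 1 (0xA1): sum1=151, sum2=141
  after byte 2 (0xF9): sum1=145, sum2=31
  after byte 3 (0xF4): sum1=134, sum2=165
  after byte 4 (0xB9): sum1=64, sum2=229
Checksum = sum2·256 + sum1 = 229·256 + 64 = 58688 = 0xE540.

E540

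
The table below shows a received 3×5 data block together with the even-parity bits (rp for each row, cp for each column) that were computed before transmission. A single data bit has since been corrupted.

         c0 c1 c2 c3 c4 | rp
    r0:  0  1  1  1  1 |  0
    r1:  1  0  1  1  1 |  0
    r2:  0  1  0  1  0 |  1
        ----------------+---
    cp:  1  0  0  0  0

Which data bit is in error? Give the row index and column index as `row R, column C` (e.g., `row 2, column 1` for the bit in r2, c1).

Recompute each row's even parity and compare to rp:
  r0: data parity 0, sent rp 0 → ok
  r1: data parity 0, sent rp 0 → ok
  r2: data parity 0, sent rp 1 → mismatch
Recompute each column's even parity and compare to cp:
  c0: data parity 1, sent cp 1 → ok
  c1: data parity 0, sent cp 0 → ok
  c2: data parity 0, sent cp 0 → ok
  c3: data parity 1, sent cp 0 → mismatch
  c4: data parity 0, sent cp 0 → ok
Exactly one row (r2) and one column (c3) fail → the flipped bit is at their intersection.

row 2, column 3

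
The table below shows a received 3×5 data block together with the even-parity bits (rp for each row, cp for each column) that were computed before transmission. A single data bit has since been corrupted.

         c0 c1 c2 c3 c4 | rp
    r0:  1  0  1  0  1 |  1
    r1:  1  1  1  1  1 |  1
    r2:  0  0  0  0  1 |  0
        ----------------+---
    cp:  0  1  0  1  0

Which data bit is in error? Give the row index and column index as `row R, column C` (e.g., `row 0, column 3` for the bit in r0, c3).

row 2, column 4

Recompute each row's even parity and compare to rp:
  r0: data parity 1, sent rp 1 → ok
  r1: data parity 1, sent rp 1 → ok
  r2: data parity 1, sent rp 0 → mismatch
Recompute each column's even parity and compare to cp:
  c0: data parity 0, sent cp 0 → ok
  c1: data parity 1, sent cp 1 → ok
  c2: data parity 0, sent cp 0 → ok
  c3: data parity 1, sent cp 1 → ok
  c4: data parity 1, sent cp 0 → mismatch
Exactly one row (r2) and one column (c4) fail → the flipped bit is at their intersection.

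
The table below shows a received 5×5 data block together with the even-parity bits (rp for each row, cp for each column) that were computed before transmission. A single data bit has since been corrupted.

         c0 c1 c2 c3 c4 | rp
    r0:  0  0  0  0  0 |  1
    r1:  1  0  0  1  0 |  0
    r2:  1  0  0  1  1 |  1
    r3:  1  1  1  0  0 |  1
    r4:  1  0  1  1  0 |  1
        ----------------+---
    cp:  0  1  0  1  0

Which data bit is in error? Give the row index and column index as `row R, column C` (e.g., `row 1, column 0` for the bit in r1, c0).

row 0, column 4

Recompute each row's even parity and compare to rp:
  r0: data parity 0, sent rp 1 → mismatch
  r1: data parity 0, sent rp 0 → ok
  r2: data parity 1, sent rp 1 → ok
  r3: data parity 1, sent rp 1 → ok
  r4: data parity 1, sent rp 1 → ok
Recompute each column's even parity and compare to cp:
  c0: data parity 0, sent cp 0 → ok
  c1: data parity 1, sent cp 1 → ok
  c2: data parity 0, sent cp 0 → ok
  c3: data parity 1, sent cp 1 → ok
  c4: data parity 1, sent cp 0 → mismatch
Exactly one row (r0) and one column (c4) fail → the flipped bit is at their intersection.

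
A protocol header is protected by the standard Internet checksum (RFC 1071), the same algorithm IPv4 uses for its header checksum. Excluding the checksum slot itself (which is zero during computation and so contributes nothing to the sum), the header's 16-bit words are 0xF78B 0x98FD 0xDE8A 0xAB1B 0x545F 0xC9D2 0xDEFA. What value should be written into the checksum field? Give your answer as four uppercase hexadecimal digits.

One's-complement addition (fold any carry out of bit 15 back into bit 0):
  0xF78B + 0x98FD = 0x19088 → wrap carry → 0x9089
  0x9089 + 0xDE8A = 0x16F13 → wrap carry → 0x6F14
  0x6F14 + 0xAB1B = 0x11A2F → wrap carry → 0x1A30
  0x1A30 + 0x545F = 0x06E8F
  0x6E8F + 0xC9D2 = 0x13861 → wrap carry → 0x3862
  0x3862 + 0xDEFA = 0x1175C → wrap carry → 0x175D
One's-complement sum = 0x175D.
Checksum = ~0x175D & 0xFFFF = 0xE8A2.

E8A2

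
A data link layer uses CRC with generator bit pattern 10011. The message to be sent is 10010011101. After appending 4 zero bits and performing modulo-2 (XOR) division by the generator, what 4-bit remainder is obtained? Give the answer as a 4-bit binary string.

Append 4 zeros: 100100111010000. Divide by 10011 (XOR where the leading bit is 1):
  pos 0: 10010 XOR 10011 = 00001
  pos 4: 10111 XOR 10011 = 00100
  pos 6: 10001 XOR 10011 = 00010
  pos 9: 10000 XOR 10011 = 00011
Remainder (last 4 bits) = 0110. This is the CRC / FCS.

0110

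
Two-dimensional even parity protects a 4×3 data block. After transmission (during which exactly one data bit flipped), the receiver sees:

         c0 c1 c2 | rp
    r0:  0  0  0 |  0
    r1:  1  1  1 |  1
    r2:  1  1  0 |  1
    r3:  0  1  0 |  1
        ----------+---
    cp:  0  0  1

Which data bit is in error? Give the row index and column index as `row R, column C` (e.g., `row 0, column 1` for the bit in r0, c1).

row 2, column 1

Recompute each row's even parity and compare to rp:
  r0: data parity 0, sent rp 0 → ok
  r1: data parity 1, sent rp 1 → ok
  r2: data parity 0, sent rp 1 → mismatch
  r3: data parity 1, sent rp 1 → ok
Recompute each column's even parity and compare to cp:
  c0: data parity 0, sent cp 0 → ok
  c1: data parity 1, sent cp 0 → mismatch
  c2: data parity 1, sent cp 1 → ok
Exactly one row (r2) and one column (c1) fail → the flipped bit is at their intersection.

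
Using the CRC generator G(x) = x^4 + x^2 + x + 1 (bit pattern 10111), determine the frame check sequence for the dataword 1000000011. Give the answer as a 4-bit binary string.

0010

Append 4 zeros: 10000000110000. Divide by 10111 (XOR where the leading bit is 1):
  pos 0: 10000 XOR 10111 = 00111
  pos 2: 11100 XOR 10111 = 01011
  pos 3: 10110 XOR 10111 = 00001
  pos 7: 11100 XOR 10111 = 01011
  pos 8: 10110 XOR 10111 = 00001
Remainder (last 4 bits) = 0010. This is the CRC / FCS.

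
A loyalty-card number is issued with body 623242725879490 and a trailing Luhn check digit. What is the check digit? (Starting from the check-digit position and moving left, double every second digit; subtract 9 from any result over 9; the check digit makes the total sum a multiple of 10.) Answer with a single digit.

0

Partial digits right→left: 0 9 4 9 7 8 5 2 7 2 4 2 3 2 6
Double every second digit counting from the check-digit position (so the 1st, 3rd, 5th, ... of the partial from the right).
  doubled (with −9 where >9): 0 8 5 1 5 8 6 3 → sum 36
  kept as-is: 9 9 8 2 2 2 2 → sum 34
Total = 36 + 34 = 70.
Check digit = (10 − (70 mod 10)) mod 10 = 0.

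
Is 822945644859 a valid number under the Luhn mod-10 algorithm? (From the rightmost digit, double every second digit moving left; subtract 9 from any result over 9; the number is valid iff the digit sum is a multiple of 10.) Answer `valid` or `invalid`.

From the right, keep odd positions and double even positions (subtract 9 from any doubled value over 9):
  doubled (positions 2,4,...): 1 8 3 8 4 7 → sum 31
  kept (positions 1,3,...): 9 8 4 5 9 2 → sum 37
Total = 68.
68 mod 10 = 8, so the number is invalid.

invalid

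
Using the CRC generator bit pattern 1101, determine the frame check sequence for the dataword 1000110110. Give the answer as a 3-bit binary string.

100

Append 3 zeros: 1000110110000. Divide by 1101 (XOR where the leading bit is 1):
  pos 0: 1000 XOR 1101 = 0101
  pos 1: 1011 XOR 1101 = 0110
  pos 2: 1101 XOR 1101 = 0000
  pos 7: 1100 XOR 1101 = 0001
Remainder (last 3 bits) = 100. This is the CRC / FCS.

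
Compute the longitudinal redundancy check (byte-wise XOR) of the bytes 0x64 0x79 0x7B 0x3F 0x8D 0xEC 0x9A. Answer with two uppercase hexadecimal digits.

A2

XOR the bytes together:
  start with 0x64
  0x64 ⊕ 0x79 = 0x1D
  0x1D ⊕ 0x7B = 0x66
  0x66 ⊕ 0x3F = 0x59
  0x59 ⊕ 0x8D = 0xD4
  0xD4 ⊕ 0xEC = 0x38
  0x38 ⊕ 0x9A = 0xA2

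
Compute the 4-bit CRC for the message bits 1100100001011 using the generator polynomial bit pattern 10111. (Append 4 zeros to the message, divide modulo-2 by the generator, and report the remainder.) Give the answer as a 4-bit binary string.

Append 4 zeros: 11001000010110000. Divide by 10111 (XOR where the leading bit is 1):
  pos 0: 11001 XOR 10111 = 01110
  pos 1: 11100 XOR 10111 = 01011
  pos 2: 10110 XOR 10111 = 00001
  pos 6: 10010 XOR 10111 = 00101
  pos 8: 10111 XOR 10111 = 00000
Remainder (last 4 bits) = 0000. This is the CRC / FCS.

0000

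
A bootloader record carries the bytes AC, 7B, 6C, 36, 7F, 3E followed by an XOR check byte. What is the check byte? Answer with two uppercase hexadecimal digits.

XOR the bytes together:
  start with 0xAC
  0xAC ⊕ 0x7B = 0xD7
  0xD7 ⊕ 0x6C = 0xBB
  0xBB ⊕ 0x36 = 0x8D
  0x8D ⊕ 0x7F = 0xF2
  0xF2 ⊕ 0x3E = 0xCC

CC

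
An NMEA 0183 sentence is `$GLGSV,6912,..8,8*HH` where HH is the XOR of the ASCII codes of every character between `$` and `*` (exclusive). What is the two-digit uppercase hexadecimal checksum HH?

XOR the ASCII codes of the payload characters:
  'G' = 0x47 → acc = 0x47
  'L' = 0x4C → acc = 0x0B
  'G' = 0x47 → acc = 0x4C
  'S' = 0x53 → acc = 0x1F
  'V' = 0x56 → acc = 0x49
  ',' = 0x2C → acc = 0x65
  '6' = 0x36 → acc = 0x53
  '9' = 0x39 → acc = 0x6A
  '1' = 0x31 → acc = 0x5B
  '2' = 0x32 → acc = 0x69
  ',' = 0x2C → acc = 0x45
  '.' = 0x2E → acc = 0x6B
  '.' = 0x2E → acc = 0x45
  '8' = 0x38 → acc = 0x7D
  ',' = 0x2C → acc = 0x51
  '8' = 0x38 → acc = 0x69
Checksum = 0x69.

69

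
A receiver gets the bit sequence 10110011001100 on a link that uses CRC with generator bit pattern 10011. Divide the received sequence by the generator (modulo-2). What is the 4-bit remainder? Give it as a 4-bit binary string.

Modulo-2 division of 10110011001100 by 10011:
  pos 0: 10110 XOR 10011 = 00101
  pos 2: 10101 XOR 10011 = 00110
  pos 4: 11010 XOR 10011 = 01001
  pos 5: 10010 XOR 10011 = 00001
  pos 9: 11100 XOR 10011 = 01111
Remainder = 1111 (nonzero — an error is detected).

1111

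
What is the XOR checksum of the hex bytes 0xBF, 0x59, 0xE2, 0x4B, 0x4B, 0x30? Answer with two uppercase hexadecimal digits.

34

XOR the bytes together:
  start with 0xBF
  0xBF ⊕ 0x59 = 0xE6
  0xE6 ⊕ 0xE2 = 0x04
  0x04 ⊕ 0x4B = 0x4F
  0x4F ⊕ 0x4B = 0x04
  0x04 ⊕ 0x30 = 0x34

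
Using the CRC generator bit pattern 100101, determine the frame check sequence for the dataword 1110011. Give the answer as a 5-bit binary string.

00011

Append 5 zeros: 111001100000. Divide by 100101 (XOR where the leading bit is 1):
  pos 0: 111001 XOR 100101 = 011100
  pos 1: 111001 XOR 100101 = 011100
  pos 2: 111000 XOR 100101 = 011101
  pos 3: 111010 XOR 100101 = 011111
  pos 4: 111110 XOR 100101 = 011011
  pos 5: 110110 XOR 100101 = 010011
  pos 6: 100110 XOR 100101 = 000011
Remainder (last 5 bits) = 00011. This is the CRC / FCS.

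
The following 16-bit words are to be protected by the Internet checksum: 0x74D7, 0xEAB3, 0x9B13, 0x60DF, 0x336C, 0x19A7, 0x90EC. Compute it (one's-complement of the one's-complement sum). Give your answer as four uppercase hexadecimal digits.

C681

One's-complement addition (fold any carry out of bit 15 back into bit 0):
  0x74D7 + 0xEAB3 = 0x15F8A → wrap carry → 0x5F8B
  0x5F8B + 0x9B13 = 0x0FA9E
  0xFA9E + 0x60DF = 0x15B7D → wrap carry → 0x5B7E
  0x5B7E + 0x336C = 0x08EEA
  0x8EEA + 0x19A7 = 0x0A891
  0xA891 + 0x90EC = 0x1397D → wrap carry → 0x397E
One's-complement sum = 0x397E.
Checksum = ~0x397E & 0xFFFF = 0xC681.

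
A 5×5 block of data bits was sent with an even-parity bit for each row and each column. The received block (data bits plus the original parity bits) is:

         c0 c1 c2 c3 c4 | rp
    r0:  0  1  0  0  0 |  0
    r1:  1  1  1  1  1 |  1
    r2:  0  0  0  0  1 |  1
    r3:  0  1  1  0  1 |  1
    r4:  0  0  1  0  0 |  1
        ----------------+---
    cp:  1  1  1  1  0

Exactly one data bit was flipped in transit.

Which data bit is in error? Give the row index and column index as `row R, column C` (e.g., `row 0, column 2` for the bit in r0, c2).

Recompute each row's even parity and compare to rp:
  r0: data parity 1, sent rp 0 → mismatch
  r1: data parity 1, sent rp 1 → ok
  r2: data parity 1, sent rp 1 → ok
  r3: data parity 1, sent rp 1 → ok
  r4: data parity 1, sent rp 1 → ok
Recompute each column's even parity and compare to cp:
  c0: data parity 1, sent cp 1 → ok
  c1: data parity 1, sent cp 1 → ok
  c2: data parity 1, sent cp 1 → ok
  c3: data parity 1, sent cp 1 → ok
  c4: data parity 1, sent cp 0 → mismatch
Exactly one row (r0) and one column (c4) fail → the flipped bit is at their intersection.

row 0, column 4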